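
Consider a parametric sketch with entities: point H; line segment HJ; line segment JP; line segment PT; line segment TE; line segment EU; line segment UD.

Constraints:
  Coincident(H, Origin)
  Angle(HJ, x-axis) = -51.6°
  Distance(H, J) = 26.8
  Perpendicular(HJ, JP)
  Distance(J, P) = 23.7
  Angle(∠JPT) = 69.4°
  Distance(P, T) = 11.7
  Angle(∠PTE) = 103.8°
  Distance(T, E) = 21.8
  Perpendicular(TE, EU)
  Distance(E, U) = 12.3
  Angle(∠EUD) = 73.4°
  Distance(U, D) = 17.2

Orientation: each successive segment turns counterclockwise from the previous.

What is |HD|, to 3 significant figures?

28.2

H is at the origin; HJ runs at -51.6° with length 26.8, so J = (16.6, -21.0). HJ is perpendicular to JP, so JP runs at 38.4°; with |JP| = 23.7, P = (35.2, -6.28). ∠JPT = 69.4° gives PT at 149° from the x-axis; with |PT| = 11.7, T = (25.2, -0.256). ∠PTE = 103.8° gives TE at -135° from the x-axis; with |TE| = 21.8, E = (9.83, -15.7). TE is perpendicular to EU, so EU runs at -44.8°; with |EU| = 12.3, U = (18.6, -24.4). ∠EUD = 73.4° gives UD at 61.8° from the x-axis; with |UD| = 17.2, D = (26.7, -9.23). Then |HD| = |D − H| = 28.2.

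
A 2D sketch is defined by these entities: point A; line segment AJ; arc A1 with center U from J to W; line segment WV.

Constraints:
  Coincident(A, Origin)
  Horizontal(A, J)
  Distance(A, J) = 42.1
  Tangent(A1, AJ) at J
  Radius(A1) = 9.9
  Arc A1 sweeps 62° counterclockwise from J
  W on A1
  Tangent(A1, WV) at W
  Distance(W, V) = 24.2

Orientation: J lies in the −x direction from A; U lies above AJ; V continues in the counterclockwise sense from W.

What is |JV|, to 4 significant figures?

33.36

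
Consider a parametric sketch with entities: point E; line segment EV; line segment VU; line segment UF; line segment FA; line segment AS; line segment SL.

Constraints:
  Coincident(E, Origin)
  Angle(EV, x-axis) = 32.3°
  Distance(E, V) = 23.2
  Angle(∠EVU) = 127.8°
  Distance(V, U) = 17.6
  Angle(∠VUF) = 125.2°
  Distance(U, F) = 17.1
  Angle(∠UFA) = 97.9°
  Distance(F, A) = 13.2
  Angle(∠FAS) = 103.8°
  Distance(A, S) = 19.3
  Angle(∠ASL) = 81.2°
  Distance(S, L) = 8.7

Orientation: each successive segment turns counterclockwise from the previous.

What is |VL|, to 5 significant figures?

9.5600

∠FAS = 103.8° gives AS at -62.400° from the x-axis; with |AS| = 19.3, S = (7.3730, 15.234). ∠ASL = 81.2° gives SL at 36.400° from the x-axis; with |SL| = 8.7, L = (14.376, 20.397). Then |VL| = |L − V| = 9.5600.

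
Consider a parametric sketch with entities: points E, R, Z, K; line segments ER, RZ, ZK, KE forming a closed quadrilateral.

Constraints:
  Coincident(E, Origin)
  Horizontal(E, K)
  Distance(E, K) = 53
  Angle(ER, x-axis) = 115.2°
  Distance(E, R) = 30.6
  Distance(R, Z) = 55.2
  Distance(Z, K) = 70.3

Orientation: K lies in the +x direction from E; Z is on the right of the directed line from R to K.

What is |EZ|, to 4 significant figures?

29.88

Checks: |RZ| = 55.20 ✓; |ZK| = 70.30 ✓.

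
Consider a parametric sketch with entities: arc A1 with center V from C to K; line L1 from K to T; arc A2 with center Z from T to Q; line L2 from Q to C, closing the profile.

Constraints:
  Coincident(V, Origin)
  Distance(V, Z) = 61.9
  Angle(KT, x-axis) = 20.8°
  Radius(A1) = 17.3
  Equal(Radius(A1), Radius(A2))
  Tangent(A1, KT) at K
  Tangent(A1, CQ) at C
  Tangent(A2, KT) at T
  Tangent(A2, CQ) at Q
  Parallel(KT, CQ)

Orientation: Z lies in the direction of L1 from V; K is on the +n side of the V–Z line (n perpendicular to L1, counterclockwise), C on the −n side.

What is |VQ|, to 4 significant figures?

64.27

The slot axis is L1's direction at 20.8°, so u = (cos 20.8°, sin 20.8°) = (0.9348, 0.3551) and n = (−sin 20.8°, cos 20.8°) = (-0.3551, 0.9348). V is at the origin and Z lies 61.9 along u from V, so Z = 61.9·u = (57.87, 21.98). Tangency of A1 to both parallel lines with radius 17.3 puts K and C at V ± 17.3·n: K = (-6.143, 16.17), C = (6.143, -16.17). Equal radii place T and Q the same way about Z: T = Z + 17.3·n = (51.72, 38.15), Q = Z − 17.3·n = (64.01, 5.809). Then |VQ| = |Q − V| = 64.27.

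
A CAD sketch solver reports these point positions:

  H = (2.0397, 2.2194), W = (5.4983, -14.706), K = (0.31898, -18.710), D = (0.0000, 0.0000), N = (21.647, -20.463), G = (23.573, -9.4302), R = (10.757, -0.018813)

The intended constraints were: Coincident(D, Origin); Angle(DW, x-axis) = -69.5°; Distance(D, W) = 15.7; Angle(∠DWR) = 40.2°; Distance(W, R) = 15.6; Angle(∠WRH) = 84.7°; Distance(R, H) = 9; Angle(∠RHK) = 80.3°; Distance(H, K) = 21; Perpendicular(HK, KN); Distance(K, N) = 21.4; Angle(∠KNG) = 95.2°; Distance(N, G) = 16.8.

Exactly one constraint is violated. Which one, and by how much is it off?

Distance(N, G) = 16.8 — off by 5.60.

D = (0.00, 0.00) ✓; DW at -69.50° ✓; |DW| = 15.70 ✓; ∠DWR = 40.20° ✓; |WR| = 15.60 ✓; ∠WRH = 84.70° ✓; |RH| = 9.000 ✓; ∠RHK = 80.30° ✓; |HK| = 21.00 ✓; ∠(HK, KN) = 90.00° ✓; |KN| = 21.40 ✓; ∠KNG = 95.20° ✓; |NG| = 11.20 ✗.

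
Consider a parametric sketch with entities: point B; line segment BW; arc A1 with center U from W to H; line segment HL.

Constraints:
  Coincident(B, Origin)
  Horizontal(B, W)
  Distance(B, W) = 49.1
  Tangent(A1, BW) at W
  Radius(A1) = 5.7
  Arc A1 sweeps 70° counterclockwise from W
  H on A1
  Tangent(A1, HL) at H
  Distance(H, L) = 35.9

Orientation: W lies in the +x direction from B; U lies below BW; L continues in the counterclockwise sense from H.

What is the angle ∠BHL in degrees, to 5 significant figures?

74.900°

B is at the origin; BW is horizontal with |BW| = 49.1 and W on the +x side, so W = (49.100, 0.0000). The tangent condition forces UW to be normal to BW, so U = W + (0, -5.7) = (49.100, -5.7000). On A1, W sits at bearing 90° from U; a 70° counterclockwise sweep puts H at bearing 160°, so H = U + 5.7·(cos 160°, sin 160°) = (43.744, -3.7505). Since A1 is tangent to HL there, UH ⟂ HL, so HL runs along (−sin 160°, cos 160°); with |HL| = 35.9, L = (31.465, -37.485). Then cos ∠BHL = HB·HL / (|HB||HL|), giving 74.900°.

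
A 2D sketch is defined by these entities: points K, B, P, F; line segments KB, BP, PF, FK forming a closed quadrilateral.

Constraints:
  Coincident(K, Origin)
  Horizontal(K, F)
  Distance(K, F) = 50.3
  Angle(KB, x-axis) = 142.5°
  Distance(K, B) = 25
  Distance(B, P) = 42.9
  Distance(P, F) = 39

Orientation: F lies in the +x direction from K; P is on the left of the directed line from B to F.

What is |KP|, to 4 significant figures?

34.09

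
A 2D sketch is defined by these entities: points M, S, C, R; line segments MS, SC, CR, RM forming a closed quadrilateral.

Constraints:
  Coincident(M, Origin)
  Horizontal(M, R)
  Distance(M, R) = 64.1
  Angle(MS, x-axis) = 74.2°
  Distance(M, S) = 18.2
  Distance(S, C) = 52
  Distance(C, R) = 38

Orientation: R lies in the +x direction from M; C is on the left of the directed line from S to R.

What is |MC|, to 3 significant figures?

64.6

Checks: M = (0.00, 0.00) ✓; |SC| = 52.00 ✓; |CR| = 38.00 ✓.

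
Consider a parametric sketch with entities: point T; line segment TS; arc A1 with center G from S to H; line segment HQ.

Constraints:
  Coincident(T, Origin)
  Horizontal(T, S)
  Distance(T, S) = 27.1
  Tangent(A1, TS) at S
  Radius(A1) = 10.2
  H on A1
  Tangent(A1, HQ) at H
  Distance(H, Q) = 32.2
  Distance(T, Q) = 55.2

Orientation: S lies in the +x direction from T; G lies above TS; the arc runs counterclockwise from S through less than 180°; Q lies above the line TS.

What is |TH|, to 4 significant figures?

38.88

T is at the origin; T and S share the same y with |TS| = 27.1 and S on the +x side, so S = (27.10, 0.000). Tangency of A1 to TS means the radius GS is perpendicular to TS, so G = S + (0, 10.2) = (27.10, 10.20). Since GH ⟂ HQ (tangency), |GQ| = √(10.2² + 32.2²) = 33.78 regardless of where H sits on A1. So Q lies on both circle(T, 55.2) and circle(G, 33.78); the above-TS intersection is Q = (34.39, 43.18). H is the foot of the tangent from Q: H = (37.26, 11.11).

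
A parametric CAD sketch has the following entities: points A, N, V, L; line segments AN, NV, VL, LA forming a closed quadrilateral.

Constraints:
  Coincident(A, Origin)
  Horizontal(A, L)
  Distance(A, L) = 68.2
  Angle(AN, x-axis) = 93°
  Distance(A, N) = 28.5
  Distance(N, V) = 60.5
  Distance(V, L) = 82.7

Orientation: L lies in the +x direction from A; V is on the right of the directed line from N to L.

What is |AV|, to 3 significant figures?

32.7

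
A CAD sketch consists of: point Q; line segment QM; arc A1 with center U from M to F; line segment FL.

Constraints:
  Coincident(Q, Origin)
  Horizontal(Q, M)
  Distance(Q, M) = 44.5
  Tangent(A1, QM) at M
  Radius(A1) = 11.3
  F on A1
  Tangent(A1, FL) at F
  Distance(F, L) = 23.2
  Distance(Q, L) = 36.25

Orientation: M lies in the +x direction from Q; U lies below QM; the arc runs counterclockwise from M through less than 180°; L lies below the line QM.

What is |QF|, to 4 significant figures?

34.94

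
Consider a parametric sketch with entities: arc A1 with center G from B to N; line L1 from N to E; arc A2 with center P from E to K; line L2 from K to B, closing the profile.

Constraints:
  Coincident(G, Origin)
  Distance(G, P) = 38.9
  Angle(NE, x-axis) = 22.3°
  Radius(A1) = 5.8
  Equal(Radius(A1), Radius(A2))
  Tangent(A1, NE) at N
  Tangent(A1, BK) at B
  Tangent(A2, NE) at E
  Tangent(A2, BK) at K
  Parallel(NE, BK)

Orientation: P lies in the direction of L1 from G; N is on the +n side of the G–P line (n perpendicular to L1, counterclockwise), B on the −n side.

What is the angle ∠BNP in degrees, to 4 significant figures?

81.52°

G is at the origin and P lies 38.9 along u from G, so P = 38.9·u = (35.99, 14.76). Tangency of A1 to both parallel lines with radius 5.8 puts N and B at G ± 5.8·n: N = (-2.201, 5.366), B = (2.201, -5.366). Then cos ∠BNP = NB·NP / (|NB||NP|), giving 81.52°.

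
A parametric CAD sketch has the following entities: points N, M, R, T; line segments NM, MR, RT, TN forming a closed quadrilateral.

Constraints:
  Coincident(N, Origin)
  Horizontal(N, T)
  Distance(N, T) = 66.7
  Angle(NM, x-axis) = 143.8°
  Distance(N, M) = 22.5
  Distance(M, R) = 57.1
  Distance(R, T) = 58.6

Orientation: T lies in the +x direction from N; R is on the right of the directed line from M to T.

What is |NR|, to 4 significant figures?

35.92

Checks: |MR| = 57.10 ✓; |RT| = 58.60 ✓.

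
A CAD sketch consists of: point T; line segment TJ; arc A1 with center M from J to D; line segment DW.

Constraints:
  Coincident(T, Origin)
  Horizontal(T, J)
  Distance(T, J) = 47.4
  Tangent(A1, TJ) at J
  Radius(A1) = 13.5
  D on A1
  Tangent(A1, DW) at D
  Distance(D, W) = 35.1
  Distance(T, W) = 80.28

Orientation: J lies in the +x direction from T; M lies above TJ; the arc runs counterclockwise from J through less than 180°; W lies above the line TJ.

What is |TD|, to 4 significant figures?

61.90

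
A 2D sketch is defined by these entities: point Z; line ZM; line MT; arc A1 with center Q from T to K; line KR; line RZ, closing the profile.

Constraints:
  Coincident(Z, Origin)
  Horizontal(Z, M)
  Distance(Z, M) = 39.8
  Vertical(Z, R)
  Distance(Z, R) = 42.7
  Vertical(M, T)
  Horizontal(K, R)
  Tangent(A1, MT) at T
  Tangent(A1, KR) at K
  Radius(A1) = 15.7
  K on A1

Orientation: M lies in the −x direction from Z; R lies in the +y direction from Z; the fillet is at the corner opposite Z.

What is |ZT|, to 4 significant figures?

48.09

Z is at the origin; Z and M share the same y with |ZM| = 39.8 and M on the −x side, so M = (-39.80, 0.000). Z and R share the same x with |ZR| = 42.7 and R on the +y side, so R = (0.000, 42.70). The virtual corner opposite Z is at (-39.80, 42.70). Tangency of A1 to MT means the radius QT is perpendicular to MT and A1 meets KR tangentially, so QK is at right angles to KR, with radius 15.7, so the center Q sits 15.7 in from both sides at Q = (-24.10, 27.00). That places the tangent points at T = (-39.80, 27.00) on MT and K = (-24.10, 42.70) on KR. Then |ZT| = |T − Z| = 48.09.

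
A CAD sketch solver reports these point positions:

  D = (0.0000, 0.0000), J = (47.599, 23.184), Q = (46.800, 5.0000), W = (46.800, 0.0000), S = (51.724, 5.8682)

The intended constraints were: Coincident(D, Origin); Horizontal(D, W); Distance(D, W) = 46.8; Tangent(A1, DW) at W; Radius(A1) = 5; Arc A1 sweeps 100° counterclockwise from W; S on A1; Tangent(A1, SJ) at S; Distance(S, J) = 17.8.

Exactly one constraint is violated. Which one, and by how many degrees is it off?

Tangent(A1, SJ) at S — off by 3.40°.

D = (0.00, 0.00) ✓; D.y = 0.00, W.y = 0.00 ✓; |DW| = 46.80 ✓; ∠(QW, WD) = 90.00° ✓; |QW| = 5.000 ✓; bearing(Q→S) − bearing(Q→W) = 100.0° ✓; |QS| = 5.000 ✓; ∠(QS, SJ) = 86.60° ✗; |SJ| = 17.80 ✓.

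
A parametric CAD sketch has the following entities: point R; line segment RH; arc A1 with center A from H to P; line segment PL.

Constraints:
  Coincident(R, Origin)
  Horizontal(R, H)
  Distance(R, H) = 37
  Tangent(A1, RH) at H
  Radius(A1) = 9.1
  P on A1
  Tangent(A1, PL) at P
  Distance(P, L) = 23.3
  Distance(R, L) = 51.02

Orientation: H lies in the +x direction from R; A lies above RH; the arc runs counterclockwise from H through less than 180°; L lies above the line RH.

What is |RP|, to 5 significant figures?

47.171

R is at the origin; R and H share the same y with |RH| = 37.0 and H on the +x side, so H = (37.000, 0.0000). The tangent condition forces AH to be normal to RH, so A = H + (0, 9.1) = (37.000, 9.1000). Since AP ⟂ PL (tangency), |AL| = √(9.1² + 23.3²) = 25.014 regardless of where P sits on A1. So L lies on both circle(R, 51.02) and circle(A, 25.014); the above-RH intersection is L = (37.954, 34.096). P is the foot of the tangent from L: P = (45.597, 12.085).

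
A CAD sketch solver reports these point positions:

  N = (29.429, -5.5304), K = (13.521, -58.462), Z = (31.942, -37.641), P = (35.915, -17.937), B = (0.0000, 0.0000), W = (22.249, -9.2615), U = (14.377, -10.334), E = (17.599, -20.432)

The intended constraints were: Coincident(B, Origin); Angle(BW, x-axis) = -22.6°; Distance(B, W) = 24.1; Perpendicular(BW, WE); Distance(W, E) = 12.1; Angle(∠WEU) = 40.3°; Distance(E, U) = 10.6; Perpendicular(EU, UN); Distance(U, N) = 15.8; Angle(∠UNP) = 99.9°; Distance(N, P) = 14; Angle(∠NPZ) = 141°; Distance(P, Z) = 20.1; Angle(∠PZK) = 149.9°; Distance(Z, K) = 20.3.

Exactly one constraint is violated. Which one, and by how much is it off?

Distance(Z, K) = 20.3 — off by 7.50.

B = (0.00, 0.00) ✓; BW at -22.60° ✓; |BW| = 24.10 ✓; ∠(BW, WE) = 90.00° ✓; |WE| = 12.10 ✓; ∠WEU = 40.30° ✓; |EU| = 10.60 ✓; ∠(EU, UN) = 90.00° ✓; |UN| = 15.80 ✓; ∠UNP = 99.90° ✓; |NP| = 14.00 ✓; ∠NPZ = 141.0° ✓; |PZ| = 20.10 ✓; ∠PZK = 149.9° ✓; |ZK| = 27.80 ✗.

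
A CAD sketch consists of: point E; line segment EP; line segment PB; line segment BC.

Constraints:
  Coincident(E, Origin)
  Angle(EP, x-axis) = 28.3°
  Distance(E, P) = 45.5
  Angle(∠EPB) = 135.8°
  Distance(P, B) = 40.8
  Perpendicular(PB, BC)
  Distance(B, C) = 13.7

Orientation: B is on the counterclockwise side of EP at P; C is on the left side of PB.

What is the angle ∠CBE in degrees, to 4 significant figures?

66.63°

E is at the origin; EP runs at 28.3° with length 45.5, so P = 45.5·(cos 28.3°, sin 28.3°) = (40.06, 21.57). ∠EPB = 135.8°, so PB runs at 28.3° + (180° − 135.8°) = 72.50° from the x-axis; with |PB| = 40.8, B = P + 40.8·(cos 72.50°, sin 72.50°) = (52.33, 60.48). The perpendicularity gives BC at right angles to PB; with |BC| = 13.7 on the left of PB, C = B + 13.7·(-0.9537, 0.3007) = (39.26, 64.60). Then cos ∠CBE = BC·BE / (|BC||BE|), giving 66.63°.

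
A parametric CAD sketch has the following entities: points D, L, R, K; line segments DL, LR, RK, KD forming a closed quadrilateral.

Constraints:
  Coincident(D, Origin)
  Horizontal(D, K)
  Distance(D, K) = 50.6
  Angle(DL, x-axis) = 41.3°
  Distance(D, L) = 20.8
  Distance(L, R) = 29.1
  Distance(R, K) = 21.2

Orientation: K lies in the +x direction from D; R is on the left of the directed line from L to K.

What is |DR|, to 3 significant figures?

48.4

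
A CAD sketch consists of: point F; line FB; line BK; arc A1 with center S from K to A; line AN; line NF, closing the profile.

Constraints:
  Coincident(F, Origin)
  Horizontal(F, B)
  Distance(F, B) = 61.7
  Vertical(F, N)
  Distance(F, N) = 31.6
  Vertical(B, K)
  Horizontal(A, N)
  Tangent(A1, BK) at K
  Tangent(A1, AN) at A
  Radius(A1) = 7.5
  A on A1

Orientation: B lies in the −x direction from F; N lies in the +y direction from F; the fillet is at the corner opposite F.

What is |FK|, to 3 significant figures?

66.2

F is at the origin; FB is horizontal with |FB| = 61.7 and B on the −x side, so B = (-61.7, 0.00). FN is vertical with |FN| = 31.6 and N on the +y side, so N = (0.00, 31.6). The virtual corner opposite F is at (-61.7, 31.6). A1 meets BK tangentially, so SK is at right angles to BK and A1 meets AN tangentially, so SA is at right angles to AN, with radius 7.5, so the center S sits 7.5 in from both sides at S = (-54.2, 24.1). That places the tangent points at K = (-61.7, 24.1) on BK and A = (-54.2, 31.6) on AN. Then |FK| = |K − F| = 66.2.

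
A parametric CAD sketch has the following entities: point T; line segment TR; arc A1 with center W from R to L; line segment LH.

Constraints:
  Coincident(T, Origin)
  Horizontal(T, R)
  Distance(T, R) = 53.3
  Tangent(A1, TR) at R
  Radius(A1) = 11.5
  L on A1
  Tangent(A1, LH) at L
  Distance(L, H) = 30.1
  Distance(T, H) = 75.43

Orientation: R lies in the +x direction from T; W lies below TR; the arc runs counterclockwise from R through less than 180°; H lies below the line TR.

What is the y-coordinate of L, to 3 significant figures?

-18.5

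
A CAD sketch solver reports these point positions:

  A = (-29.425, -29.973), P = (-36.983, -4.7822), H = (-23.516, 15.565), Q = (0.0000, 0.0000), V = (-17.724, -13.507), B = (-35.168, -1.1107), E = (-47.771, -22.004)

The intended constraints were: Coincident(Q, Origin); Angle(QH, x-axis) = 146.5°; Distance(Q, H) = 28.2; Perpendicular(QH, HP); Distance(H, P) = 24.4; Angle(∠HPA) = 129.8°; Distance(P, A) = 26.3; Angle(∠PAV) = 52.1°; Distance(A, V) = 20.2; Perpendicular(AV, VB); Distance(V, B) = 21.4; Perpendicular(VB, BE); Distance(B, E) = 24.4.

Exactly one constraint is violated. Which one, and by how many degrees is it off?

Perpendicular(VB, BE) — off by 4.30°.

Q = (0.00, 0.00) ✓; QH at 146.5° ✓; |QH| = 28.20 ✓; ∠(QH, HP) = 90.00° ✓; |HP| = 24.40 ✓; ∠HPA = 129.8° ✓; |PA| = 26.30 ✓; ∠PAV = 52.10° ✓; |AV| = 20.20 ✓; ∠(AV, VB) = 90.00° ✓; |VB| = 21.40 ✓; ∠(VB, BE) = 94.30° ✗; |BE| = 24.40 ✓.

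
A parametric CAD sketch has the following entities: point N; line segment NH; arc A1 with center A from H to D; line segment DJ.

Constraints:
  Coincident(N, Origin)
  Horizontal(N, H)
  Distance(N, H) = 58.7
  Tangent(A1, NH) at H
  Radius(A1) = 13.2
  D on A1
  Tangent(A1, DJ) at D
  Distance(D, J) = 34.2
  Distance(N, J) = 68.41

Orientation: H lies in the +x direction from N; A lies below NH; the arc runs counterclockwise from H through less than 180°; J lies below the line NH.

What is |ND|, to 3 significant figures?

47.7

Checks: |NH| = 58.70 ✓; |AD| = 13.20 ✓; ∠(AD, DJ) = 90.00° ✓; |DJ| = 34.20 ✓; |NJ| = 68.41 ✓.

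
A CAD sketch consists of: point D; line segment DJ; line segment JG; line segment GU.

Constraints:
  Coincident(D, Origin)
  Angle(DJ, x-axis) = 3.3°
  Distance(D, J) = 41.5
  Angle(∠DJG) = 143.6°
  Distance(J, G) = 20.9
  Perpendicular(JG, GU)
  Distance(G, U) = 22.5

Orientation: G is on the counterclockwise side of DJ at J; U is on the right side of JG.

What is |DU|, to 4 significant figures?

71.90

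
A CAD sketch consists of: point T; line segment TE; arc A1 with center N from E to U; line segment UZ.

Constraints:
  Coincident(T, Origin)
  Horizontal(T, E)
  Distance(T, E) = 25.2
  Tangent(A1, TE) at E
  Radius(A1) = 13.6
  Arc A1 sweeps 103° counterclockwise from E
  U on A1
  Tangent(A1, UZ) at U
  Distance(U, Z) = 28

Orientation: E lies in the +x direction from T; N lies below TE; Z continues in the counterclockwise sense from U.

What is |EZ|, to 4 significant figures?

44.49

T is at the origin; T and E share the same y with |TE| = 25.2 and E on the +x side, so E = (25.20, 0.000). A1 meets TE tangentially, so NE is at right angles to TE, so N = E + (0, -13.6) = (25.20, -13.60). On A1, E sits at bearing 90° from N; a 103° counterclockwise sweep puts U at bearing 193°, so U = N + 13.6·(cos 193°, sin 193°) = (11.95, -16.66). Tangency of A1 to UZ means the radius NU is perpendicular to UZ, so UZ runs along (−sin 193°, cos 193°); with |UZ| = 28.0, Z = (18.25, -43.94). Then |EZ| = |Z − E| = 44.49.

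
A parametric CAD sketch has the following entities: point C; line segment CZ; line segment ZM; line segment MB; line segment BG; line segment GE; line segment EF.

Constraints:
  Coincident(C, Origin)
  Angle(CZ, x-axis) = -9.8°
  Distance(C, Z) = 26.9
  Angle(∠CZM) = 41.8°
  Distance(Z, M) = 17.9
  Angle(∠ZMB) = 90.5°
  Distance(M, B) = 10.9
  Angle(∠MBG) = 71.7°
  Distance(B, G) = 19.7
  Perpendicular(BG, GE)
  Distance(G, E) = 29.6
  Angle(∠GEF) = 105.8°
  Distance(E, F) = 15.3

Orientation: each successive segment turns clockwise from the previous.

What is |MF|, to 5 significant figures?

23.469

C is at the origin; CZ runs at -9.8° with length 26.9, so Z = (26.507, -4.5786). ∠CZM = 41.8° gives ZM at -148.00° from the x-axis; with |ZM| = 17.9, M = (11.327, -14.064). ∠ZMB = 90.5° gives MB at 122.50° from the x-axis; with |MB| = 10.9, B = (5.4708, -4.8712). ∠MBG = 71.7° gives BG at 14.200° from the x-axis; with |BG| = 19.7, G = (24.569, -0.038668). BG ⟂ GE, so GE runs at -75.800°; with |GE| = 29.6, E = (31.830, -28.734). ∠GEF = 105.8° gives EF at -150.00° from the x-axis; with |EF| = 15.3, F = (18.580, -36.384). Then |MF| = |F − M| = 23.469.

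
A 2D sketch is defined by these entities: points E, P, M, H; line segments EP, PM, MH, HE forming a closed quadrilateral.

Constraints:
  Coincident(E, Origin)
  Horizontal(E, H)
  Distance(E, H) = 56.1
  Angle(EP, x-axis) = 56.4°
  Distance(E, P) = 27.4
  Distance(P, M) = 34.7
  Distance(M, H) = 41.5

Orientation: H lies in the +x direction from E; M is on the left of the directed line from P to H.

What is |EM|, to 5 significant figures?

60.457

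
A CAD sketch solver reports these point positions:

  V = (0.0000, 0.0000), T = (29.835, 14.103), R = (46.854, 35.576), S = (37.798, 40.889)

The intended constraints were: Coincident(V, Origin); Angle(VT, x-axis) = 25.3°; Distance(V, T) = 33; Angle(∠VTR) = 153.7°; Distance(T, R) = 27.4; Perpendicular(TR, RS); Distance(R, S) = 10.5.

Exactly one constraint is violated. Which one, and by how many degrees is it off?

Perpendicular(TR, RS) — off by 8.00°.

V = (0.00, 0.00) ✓; VT at 25.30° ✓; |VT| = 33.00 ✓; ∠VTR = 153.7° ✓; |TR| = 27.40 ✓; ∠(TR, RS) = 98.00° ✗; |RS| = 10.50 ✓.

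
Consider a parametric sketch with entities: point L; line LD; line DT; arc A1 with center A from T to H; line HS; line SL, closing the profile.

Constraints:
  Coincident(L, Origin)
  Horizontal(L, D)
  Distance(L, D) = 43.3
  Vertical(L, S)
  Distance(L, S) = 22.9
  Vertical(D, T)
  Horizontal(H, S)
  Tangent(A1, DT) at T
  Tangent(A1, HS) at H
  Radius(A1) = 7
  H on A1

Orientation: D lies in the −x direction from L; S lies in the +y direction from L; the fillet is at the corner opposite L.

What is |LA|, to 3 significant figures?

39.6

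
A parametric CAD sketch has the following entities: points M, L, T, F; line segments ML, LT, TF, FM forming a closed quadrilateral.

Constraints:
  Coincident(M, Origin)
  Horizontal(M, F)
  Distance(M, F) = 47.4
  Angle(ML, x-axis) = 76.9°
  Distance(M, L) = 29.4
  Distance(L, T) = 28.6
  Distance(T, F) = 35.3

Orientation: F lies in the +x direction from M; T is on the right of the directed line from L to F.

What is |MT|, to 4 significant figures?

12.12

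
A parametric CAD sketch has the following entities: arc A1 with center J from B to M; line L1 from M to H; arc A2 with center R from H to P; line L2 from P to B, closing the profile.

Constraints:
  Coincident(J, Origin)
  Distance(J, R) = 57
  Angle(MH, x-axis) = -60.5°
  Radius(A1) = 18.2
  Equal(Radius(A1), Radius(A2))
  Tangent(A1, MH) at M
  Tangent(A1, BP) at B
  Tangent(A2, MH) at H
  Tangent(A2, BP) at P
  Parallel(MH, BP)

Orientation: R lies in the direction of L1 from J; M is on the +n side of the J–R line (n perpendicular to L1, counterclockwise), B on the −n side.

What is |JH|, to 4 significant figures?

59.84

Tangency of A1 to both parallel lines with radius 18.2 puts M and B at J ± 18.2·n: M = (15.84, 8.962), B = (-15.84, -8.962). Equal radii place H and P the same way about R: H = R + 18.2·n = (43.91, -40.65), P = R − 18.2·n = (12.23, -58.57). Then |JH| = |H − J| = 59.84.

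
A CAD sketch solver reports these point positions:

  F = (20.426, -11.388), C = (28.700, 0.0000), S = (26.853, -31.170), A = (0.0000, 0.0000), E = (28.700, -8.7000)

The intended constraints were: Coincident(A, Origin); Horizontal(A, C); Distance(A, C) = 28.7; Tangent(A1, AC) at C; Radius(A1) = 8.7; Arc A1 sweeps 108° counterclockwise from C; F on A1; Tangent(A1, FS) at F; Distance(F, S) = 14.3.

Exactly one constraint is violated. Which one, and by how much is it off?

Distance(F, S) = 14.3 — off by 6.50.

A = (0.00, 0.00) ✓; A.y = 0.00, C.y = 0.00 ✓; |AC| = 28.70 ✓; ∠(EC, CA) = 90.00° ✓; |EC| = 8.700 ✓; bearing(E→F) − bearing(E→C) = 108.0° ✓; |EF| = 8.700 ✓; ∠(EF, FS) = 90.00° ✓; |FS| = 20.80 ✗.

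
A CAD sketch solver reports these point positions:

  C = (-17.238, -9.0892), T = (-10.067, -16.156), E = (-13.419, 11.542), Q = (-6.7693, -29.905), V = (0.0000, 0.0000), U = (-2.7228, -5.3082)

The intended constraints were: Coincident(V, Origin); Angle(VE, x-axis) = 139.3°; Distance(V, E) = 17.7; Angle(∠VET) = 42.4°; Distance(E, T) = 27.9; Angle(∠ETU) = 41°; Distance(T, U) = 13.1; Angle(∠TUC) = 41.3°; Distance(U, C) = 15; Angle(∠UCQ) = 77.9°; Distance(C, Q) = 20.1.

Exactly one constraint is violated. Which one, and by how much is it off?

Distance(C, Q) = 20.1 — off by 3.20.

V = (0.00, 0.00) ✓; VE at 139.3° ✓; |VE| = 17.70 ✓; ∠VET = 42.40° ✓; |ET| = 27.90 ✓; ∠ETU = 41.00° ✓; |TU| = 13.10 ✓; ∠TUC = 41.30° ✓; |UC| = 15.00 ✓; ∠UCQ = 77.90° ✓; |CQ| = 23.30 ✗.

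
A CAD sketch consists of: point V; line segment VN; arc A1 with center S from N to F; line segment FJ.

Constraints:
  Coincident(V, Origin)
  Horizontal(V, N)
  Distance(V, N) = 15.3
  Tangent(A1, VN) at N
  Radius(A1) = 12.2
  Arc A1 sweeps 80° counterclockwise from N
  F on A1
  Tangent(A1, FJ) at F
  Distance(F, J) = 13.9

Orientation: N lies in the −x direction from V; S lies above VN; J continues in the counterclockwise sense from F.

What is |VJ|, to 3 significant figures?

23.8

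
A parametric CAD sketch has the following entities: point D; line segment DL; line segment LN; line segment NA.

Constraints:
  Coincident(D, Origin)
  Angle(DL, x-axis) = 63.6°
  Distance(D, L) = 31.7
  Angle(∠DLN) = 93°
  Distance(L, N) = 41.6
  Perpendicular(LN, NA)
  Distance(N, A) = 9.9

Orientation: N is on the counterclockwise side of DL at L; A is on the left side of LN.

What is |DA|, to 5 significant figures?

48.422

∠DLN = 93.0°, so LN runs at 63.6° + (180° − 93.0°) = 150.60° from the x-axis; with |LN| = 41.6, N = L + 41.6·(cos 150.60°, sin 150.60°) = (-22.148, 48.816). The perpendicularity gives NA at right angles to LN; with |NA| = 9.9 on the left of LN, A = N + 9.9·(-0.49090, -0.87121) = (-27.008, 40.191). Then |DA| = |A − D| = 48.422.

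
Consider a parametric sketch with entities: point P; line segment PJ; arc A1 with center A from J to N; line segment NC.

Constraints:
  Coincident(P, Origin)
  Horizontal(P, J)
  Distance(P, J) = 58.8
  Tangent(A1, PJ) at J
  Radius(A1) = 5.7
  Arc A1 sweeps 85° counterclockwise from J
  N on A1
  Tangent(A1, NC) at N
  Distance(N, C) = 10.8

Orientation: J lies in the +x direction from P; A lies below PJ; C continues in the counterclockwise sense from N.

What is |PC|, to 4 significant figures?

54.57

P is at the origin; P and J share the same y with |PJ| = 58.8 and J on the +x side, so J = (58.80, 0.000). The tangent condition forces AJ to be normal to PJ, so A = J + (0, -5.7) = (58.80, -5.700). On A1, J sits at bearing 90° from A; an 85° counterclockwise sweep puts N at bearing 175°, so N = A + 5.7·(cos 175°, sin 175°) = (53.12, -5.203). The tangent condition forces AN to be normal to NC, so NC runs along (−sin 175°, cos 175°); with |NC| = 10.8, C = (52.18, -15.96). Then |PC| = |C − P| = 54.57.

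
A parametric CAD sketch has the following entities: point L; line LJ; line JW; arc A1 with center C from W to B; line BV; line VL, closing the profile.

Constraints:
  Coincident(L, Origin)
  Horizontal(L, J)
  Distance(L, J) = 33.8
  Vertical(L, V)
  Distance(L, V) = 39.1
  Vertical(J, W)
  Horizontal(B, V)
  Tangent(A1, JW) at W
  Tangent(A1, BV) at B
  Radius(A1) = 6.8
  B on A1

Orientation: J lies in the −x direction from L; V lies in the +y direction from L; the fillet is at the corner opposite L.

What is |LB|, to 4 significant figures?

47.52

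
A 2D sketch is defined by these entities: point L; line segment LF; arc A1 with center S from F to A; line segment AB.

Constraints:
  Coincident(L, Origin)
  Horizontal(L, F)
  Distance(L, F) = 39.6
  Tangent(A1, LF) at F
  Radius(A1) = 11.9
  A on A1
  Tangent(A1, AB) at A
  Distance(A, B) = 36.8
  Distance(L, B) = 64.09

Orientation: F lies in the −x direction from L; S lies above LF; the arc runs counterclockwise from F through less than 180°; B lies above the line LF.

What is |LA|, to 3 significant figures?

32.2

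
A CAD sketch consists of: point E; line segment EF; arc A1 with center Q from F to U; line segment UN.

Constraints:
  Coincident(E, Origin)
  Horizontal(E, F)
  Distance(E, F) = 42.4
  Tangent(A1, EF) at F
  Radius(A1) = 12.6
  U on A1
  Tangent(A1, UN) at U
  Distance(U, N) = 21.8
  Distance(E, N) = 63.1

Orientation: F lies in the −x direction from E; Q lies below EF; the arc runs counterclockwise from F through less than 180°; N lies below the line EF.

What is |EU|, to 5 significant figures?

56.722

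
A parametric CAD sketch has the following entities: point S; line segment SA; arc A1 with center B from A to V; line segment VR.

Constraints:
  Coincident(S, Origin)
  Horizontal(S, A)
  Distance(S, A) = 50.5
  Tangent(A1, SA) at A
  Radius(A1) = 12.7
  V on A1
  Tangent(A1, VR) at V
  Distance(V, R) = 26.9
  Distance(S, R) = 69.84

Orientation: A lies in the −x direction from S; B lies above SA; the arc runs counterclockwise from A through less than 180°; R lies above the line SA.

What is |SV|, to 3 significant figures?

44.9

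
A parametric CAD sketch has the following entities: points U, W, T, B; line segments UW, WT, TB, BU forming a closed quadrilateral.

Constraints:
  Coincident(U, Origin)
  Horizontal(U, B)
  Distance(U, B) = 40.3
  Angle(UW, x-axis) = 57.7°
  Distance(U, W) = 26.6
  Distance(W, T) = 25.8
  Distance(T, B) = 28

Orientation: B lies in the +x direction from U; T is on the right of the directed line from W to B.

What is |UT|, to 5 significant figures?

12.908

Checks: |WT| = 25.80 ✓; |TB| = 28.00 ✓.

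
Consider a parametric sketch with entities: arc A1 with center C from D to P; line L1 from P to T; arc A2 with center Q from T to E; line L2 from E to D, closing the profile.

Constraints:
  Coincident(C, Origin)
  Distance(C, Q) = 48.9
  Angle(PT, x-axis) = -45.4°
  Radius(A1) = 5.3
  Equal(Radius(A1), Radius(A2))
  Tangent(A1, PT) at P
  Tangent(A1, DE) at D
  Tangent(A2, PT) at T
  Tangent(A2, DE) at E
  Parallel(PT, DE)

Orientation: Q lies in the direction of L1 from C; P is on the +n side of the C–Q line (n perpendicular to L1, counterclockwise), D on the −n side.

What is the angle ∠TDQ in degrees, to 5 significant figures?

6.0449°

The slot axis is L1's direction at -45.4°, so u = (cos -45.4°, sin -45.4°) = (0.70215, -0.71203) and n = (−sin -45.4°, cos -45.4°) = (0.71203, 0.70215). C is at the origin and Q lies 48.9 along u from C, so Q = 48.9·u = (34.335, -34.818). Tangency of A1 to both parallel lines with radius 5.3 puts P and D at C ± 5.3·n: P = (3.7737, 3.7214), D = (-3.7737, -3.7214). Equal radii place T and E the same way about Q: T = Q + 5.3·n = (38.109, -31.097), E = Q − 5.3·n = (30.562, -38.539). Then cos ∠TDQ = DT·DQ / (|DT||DQ|), giving 6.0449°.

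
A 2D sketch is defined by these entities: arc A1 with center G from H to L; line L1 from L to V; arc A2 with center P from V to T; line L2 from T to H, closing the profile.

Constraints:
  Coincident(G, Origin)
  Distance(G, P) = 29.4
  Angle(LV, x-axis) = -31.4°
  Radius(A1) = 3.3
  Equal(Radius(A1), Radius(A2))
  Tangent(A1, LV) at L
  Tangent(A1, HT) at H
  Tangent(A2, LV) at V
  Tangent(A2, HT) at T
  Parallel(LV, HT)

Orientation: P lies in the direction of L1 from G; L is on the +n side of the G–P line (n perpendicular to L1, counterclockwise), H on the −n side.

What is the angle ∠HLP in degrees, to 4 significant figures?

83.60°

The slot axis is L1's direction at -31.4°, so u = (cos -31.4°, sin -31.4°) = (0.8536, -0.5210) and n = (−sin -31.4°, cos -31.4°) = (0.5210, 0.8536). G is at the origin and P lies 29.4 along u from G, so P = 29.4·u = (25.09, -15.32). Tangency of A1 to both parallel lines with radius 3.3 puts L and H at G ± 3.3·n: L = (1.719, 2.817), H = (-1.719, -2.817). Then cos ∠HLP = LH·LP / (|LH||LP|), giving 83.60°.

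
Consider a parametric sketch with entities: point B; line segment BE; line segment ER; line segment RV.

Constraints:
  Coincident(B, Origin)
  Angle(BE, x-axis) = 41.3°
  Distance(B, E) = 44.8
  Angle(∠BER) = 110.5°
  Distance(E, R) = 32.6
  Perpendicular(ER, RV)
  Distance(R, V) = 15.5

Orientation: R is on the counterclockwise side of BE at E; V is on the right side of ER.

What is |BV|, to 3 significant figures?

75.1

∠BER = 110.5°, so ER runs at 41.3° + (180° − 110.5°) = 111° from the x-axis; with |ER| = 32.6, R = E + 32.6·(cos 111°, sin 111°) = (22.1, 60.0). The perpendicularity gives RV at right angles to ER; with |RV| = 15.5 on the right of ER, V = R + 15.5·(0.935, 0.355) = (36.6, 65.5). Then |BV| = |V − B| = 75.1.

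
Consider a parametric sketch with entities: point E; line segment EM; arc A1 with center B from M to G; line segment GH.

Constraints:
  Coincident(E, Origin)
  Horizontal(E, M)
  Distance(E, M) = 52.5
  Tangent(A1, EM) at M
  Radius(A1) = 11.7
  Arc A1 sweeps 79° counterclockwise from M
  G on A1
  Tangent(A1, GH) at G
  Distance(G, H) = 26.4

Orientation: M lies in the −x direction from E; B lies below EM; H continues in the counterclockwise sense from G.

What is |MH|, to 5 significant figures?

39.050

On A1, M sits at bearing 90° from B; a 79° counterclockwise sweep puts G at bearing 169°, so G = B + 11.7·(cos 169°, sin 169°) = (-63.985, -9.4675). The tangent condition forces BG to be normal to GH, so GH runs along (−sin 169°, cos 169°); with |GH| = 26.4, H = (-69.022, -35.382). Then |MH| = |H − M| = 39.050.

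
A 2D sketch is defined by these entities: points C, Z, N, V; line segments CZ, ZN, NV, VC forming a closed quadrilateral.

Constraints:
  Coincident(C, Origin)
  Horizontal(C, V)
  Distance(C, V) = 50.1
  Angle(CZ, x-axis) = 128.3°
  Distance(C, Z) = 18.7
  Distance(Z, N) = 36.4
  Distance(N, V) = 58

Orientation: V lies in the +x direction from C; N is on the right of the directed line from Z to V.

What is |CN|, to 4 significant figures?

21.30

Checks: |ZN| = 36.40 ✓; |NV| = 58.00 ✓.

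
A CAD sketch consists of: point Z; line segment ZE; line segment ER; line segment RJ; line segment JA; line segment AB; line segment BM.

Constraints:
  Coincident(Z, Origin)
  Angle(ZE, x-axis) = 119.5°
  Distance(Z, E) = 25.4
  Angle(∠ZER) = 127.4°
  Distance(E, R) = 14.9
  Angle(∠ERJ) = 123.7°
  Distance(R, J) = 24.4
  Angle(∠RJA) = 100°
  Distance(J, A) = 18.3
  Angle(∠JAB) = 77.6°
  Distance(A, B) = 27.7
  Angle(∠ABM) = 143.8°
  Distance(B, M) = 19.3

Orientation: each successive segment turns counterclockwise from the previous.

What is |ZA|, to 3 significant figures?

33.2

Z is at the origin; ZE runs at 119.5° with length 25.4, so E = (-12.5, 22.1). ∠ZER = 127.4° gives ER at 172° from the x-axis; with |ER| = 14.9, R = (-27.3, 24.2). ∠ERJ = 123.7° gives RJ at -132° from the x-axis; with |RJ| = 24.4, J = (-43.5, 5.91). ∠RJA = 100.0° gives JA at -51.6° from the x-axis; with |JA| = 18.3, A = (-32.1, -8.43). Then |ZA| = |A − Z| = 33.2.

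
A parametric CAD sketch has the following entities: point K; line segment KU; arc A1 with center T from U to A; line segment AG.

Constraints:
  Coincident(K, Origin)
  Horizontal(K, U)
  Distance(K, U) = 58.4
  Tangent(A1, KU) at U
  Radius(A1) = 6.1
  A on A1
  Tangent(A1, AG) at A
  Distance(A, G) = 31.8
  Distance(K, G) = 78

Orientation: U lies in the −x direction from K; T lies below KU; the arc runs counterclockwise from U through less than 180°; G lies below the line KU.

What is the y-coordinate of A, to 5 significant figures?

-5.2659

K is at the origin; KU is horizontal with |KU| = 58.4 and U on the −x side, so U = (-58.400, 0.0000). A1 meets KU tangentially, so TU is at right angles to KU, so T = U + (0, -6.1) = (-58.400, -6.1000). Since TA ⟂ AG (tangency), |TG| = √(6.1² + 31.8²) = 32.380 regardless of where A sits on A1. So G lies on both circle(K, 78.0) and circle(T, 32.380); the below-KU intersection is G = (-68.791, -36.767). A is the foot of the tangent from G: A = (-64.443, -5.2659).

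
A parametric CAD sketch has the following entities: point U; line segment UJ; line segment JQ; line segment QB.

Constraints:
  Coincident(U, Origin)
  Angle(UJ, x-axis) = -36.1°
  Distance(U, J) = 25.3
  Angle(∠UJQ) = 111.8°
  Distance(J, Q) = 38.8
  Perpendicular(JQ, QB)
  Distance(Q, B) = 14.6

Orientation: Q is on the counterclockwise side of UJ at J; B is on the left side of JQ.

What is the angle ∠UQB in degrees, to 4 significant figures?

64.02°

U is at the origin; UJ runs at -36.1° with length 25.3, so J = 25.3·(cos -36.1°, sin -36.1°) = (20.44, -14.91). ∠UJQ = 111.8°, so JQ runs at -36.1° + (180° − 111.8°) = 32.10° from the x-axis; with |JQ| = 38.8, Q = J + 38.8·(cos 32.10°, sin 32.10°) = (53.31, 5.712). JQ ⟂ QB; with |QB| = 14.6 on the left of JQ, B = Q + 14.6·(-0.5314, 0.8471) = (45.55, 18.08). Then cos ∠UQB = QU·QB / (|QU||QB|), giving 64.02°.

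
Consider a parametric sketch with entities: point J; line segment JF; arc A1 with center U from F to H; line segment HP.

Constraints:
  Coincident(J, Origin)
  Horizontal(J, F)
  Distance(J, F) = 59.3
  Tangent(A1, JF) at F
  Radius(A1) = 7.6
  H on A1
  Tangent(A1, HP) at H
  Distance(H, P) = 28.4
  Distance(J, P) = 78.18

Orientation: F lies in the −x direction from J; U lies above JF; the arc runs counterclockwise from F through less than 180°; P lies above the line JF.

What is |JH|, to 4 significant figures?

54.51

J is at the origin; J and F share the same y with |JF| = 59.3 and F on the −x side, so F = (-59.30, 0.000). A1 meets JF tangentially, so UF is at right angles to JF, so U = F + (0, 7.6) = (-59.30, 7.600). Since UH ⟂ HP (tangency), |UP| = √(7.6² + 28.4²) = 29.40 regardless of where H sits on A1. So P lies on both circle(J, 78.18) and circle(U, 29.40); the above-JF intersection is P = (-69.90, 35.02). H is the foot of the tangent from P: H = (-53.16, 12.08).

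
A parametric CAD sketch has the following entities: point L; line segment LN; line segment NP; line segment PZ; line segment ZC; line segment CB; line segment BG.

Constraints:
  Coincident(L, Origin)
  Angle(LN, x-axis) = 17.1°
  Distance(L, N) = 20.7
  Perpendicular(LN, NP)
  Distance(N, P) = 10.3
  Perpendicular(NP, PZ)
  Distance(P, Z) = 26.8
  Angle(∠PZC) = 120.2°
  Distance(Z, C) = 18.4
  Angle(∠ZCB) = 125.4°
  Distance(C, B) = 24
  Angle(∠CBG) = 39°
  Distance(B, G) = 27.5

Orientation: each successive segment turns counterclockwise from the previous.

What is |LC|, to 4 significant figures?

16.35

L is at the origin; LN runs at 17.1° with length 20.7, so N = (19.78, 6.087). The perpendicularity gives NP at right angles to LN, so NP runs at 107.1°; with |NP| = 10.3, P = (16.76, 15.93). NP ⟂ PZ, so PZ runs at -162.9°; with |PZ| = 26.8, Z = (-8.859, 8.051). ∠PZC = 120.2° gives ZC at -103.1° from the x-axis; with |ZC| = 18.4, C = (-13.03, -9.870). Then |LC| = |C − L| = 16.35.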